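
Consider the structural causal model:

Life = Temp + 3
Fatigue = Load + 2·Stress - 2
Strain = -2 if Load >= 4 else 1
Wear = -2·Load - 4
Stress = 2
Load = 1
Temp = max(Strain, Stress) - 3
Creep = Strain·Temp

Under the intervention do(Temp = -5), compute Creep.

Intervening sets Temp = -5 and removes its equation (Temp = max(Strain, Stress) - 3).
Strain = -2 if Load >= 4 else 1  [with Load=1]  = 1
Creep = Strain·Temp  [with Strain=1, Temp=-5]  = -5

-5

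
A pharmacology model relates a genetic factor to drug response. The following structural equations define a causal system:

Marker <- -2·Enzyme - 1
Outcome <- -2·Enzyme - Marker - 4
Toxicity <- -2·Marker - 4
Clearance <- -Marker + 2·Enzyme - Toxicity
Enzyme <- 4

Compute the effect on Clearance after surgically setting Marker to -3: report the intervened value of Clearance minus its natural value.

6

Under do(Marker=-3), the mechanism Marker <- -2·Enzyme - 1 is discarded; Marker is fixed at -3.
Toxicity = -2·Marker - 4  [with Marker=-3]  = 2
Clearance = -Marker + 2·Enzyme - Toxicity  [with Marker=-3, Enzyme=4, Toxicity=2]  = 9
Without intervention: Marker = -2·Enzyme - 1  [with Enzyme=4]  = -9; Toxicity = -2·Marker - 4  [with Marker=-9]  = 14; Clearance = -Marker + 2·Enzyme - Toxicity  [with Marker=-9, Enzyme=4, Toxicity=14]  = 3.
Change = 9 − 3 = 6.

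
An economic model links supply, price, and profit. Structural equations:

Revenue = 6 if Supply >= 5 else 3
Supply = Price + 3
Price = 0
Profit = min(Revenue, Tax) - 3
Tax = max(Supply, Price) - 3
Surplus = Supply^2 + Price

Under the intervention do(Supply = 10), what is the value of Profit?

do(Supply=10) replaces the equation Supply = Price + 3 with the constant Supply = 10.
Revenue = 6 if Supply >= 5 else 3  [with Supply=10]  = 6
Tax = max(Supply, Price) - 3  [with Supply=10, Price=0]  = 7
Profit = min(Revenue, Tax) - 3  [with Revenue=6, Tax=7]  = 3

3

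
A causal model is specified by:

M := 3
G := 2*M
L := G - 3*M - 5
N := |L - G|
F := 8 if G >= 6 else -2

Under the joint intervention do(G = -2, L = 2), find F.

-2

Under do(G = -2, L = 2), each intervened variable's structural equation is replaced by its fixed value.
F = 8 if G >= 6 else -2  [with G=-2]  = -2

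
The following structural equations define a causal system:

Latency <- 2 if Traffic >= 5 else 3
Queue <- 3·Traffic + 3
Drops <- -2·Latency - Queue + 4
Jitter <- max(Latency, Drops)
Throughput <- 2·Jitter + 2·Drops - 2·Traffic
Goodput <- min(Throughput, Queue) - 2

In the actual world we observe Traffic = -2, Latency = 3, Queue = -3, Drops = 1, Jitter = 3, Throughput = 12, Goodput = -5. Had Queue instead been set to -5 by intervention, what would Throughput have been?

16

The intervention breaks the incoming arrows to Queue: Queue <- 3·Traffic + 3 no longer applies, and Queue = -5.
Latency = 2 if Traffic >= 5 else 3  [with Traffic=-2]  = 3
Drops = -2·Latency - Queue + 4  [with Latency=3, Queue=-5]  = 3
Jitter = max(Latency, Drops)  [with Latency=3, Drops=3]  = 3
Throughput = 2·Jitter + 2·Drops - 2·Traffic  [with Jitter=3, Drops=3, Traffic=-2]  = 16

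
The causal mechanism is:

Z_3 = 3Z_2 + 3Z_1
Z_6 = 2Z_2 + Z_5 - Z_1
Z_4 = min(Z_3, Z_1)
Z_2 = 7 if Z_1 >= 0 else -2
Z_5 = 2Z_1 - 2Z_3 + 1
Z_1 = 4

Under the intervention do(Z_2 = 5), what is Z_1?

Under do(Z_2=5), the mechanism Z_2 = 7 if Z_1 >= 0 else -2 is discarded; Z_2 is fixed at 5.
Z_1 is not downstream of the intervention, so its value is determined by the original equations.

4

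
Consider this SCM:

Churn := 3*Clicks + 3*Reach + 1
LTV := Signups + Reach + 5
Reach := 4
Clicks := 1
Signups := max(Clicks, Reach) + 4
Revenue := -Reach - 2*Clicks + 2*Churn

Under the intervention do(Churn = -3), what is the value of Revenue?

-12

Intervening sets Churn = -3 and removes its equation (Churn := 3*Clicks + 3*Reach + 1).
Revenue = -Reach - 2*Clicks + 2*Churn  [with Reach=4, Clicks=1, Churn=-3]  = -12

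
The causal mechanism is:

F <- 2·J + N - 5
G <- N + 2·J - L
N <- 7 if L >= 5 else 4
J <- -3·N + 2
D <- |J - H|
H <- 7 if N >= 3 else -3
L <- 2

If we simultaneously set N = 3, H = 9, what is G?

The joint intervention fixes N = 3, H = 9, removing each variable's own equation.
J = -3·N + 2  [with N=3]  = -7
G = N + 2·J - L  [with N=3, J=-7, L=2]  = -13

-13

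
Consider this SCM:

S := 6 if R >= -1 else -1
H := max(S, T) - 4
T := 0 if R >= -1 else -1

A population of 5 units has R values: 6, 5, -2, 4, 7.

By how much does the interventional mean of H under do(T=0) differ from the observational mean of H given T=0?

-1.2

do(T=0) breaks T's dependence on R. With T=0 fixed, H across the units is 2, 2, -4, 2, 2, mean 0.8.
E[H|T=0] averages over only the 4 units with T=0 (R = 6, 5, 4, 7): H = 2, 2, 2, 2, mean 2.
Difference = 0.8 − 2 = -1.2.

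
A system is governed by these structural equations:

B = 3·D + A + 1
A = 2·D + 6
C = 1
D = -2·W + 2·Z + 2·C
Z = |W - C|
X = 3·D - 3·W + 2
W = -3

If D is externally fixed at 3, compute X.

20

Intervening sets D = 3 and removes its equation (D = -2·W + 2·Z + 2·C).
X = 3·D - 3·W + 2  [with D=3, W=-3]  = 20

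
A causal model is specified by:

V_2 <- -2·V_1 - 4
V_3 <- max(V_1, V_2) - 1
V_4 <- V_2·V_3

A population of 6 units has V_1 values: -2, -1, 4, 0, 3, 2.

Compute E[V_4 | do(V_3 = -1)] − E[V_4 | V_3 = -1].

4

Under do(V_3=-1), V_3's equation is replaced by V_3=-1 for every unit. Per-unit V_4: 0, 2, 12, 4, 10, 8. Mean = 6.
E[V_4|V_3=-1] averages over only the 2 units with V_3=-1 (V_1 = -2, 0): V_4 = 0, 4, mean 2.
Difference = 6 − 2 = 4.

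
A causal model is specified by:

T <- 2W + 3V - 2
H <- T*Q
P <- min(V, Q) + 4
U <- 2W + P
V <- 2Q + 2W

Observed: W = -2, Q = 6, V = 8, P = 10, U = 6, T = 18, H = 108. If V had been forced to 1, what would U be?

do(V=1) replaces the equation V <- 2Q + 2W with the constant V = 1.
P = min(V, Q) + 4  [with V=1, Q=6]  = 5
U = 2W + P  [with W=-2, P=5]  = 1

1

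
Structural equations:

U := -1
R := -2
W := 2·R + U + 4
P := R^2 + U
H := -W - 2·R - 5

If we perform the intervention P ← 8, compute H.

0

Intervening sets P = 8 and removes its equation (P := R^2 + U).
No directed path runs from P to H, so H keeps its natural value.
W = 2·R + U + 4  [with R=-2, U=-1]  = -1
H = -W - 2·R - 5  [with W=-1, R=-2]  = 0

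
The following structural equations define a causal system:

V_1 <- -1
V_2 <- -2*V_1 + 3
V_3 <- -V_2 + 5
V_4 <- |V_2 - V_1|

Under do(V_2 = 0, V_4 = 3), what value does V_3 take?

5

The joint intervention fixes V_2 = 0, V_4 = 3, removing each variable's own equation.
V_3 = -V_2 + 5  [with V_2=0]  = 5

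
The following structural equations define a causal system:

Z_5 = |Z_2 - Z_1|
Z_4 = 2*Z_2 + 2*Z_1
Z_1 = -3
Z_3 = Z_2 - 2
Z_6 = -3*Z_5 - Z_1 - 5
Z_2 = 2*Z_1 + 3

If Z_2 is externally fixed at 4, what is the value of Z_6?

-23

Under do(Z_2=4), the mechanism Z_2 = 2*Z_1 + 3 is discarded; Z_2 is fixed at 4.
Z_5 = |Z_2 - Z_1|  [with Z_2=4, Z_1=-3]  = 7
Z_6 = -3*Z_5 - Z_1 - 5  [with Z_5=7, Z_1=-3]  = -23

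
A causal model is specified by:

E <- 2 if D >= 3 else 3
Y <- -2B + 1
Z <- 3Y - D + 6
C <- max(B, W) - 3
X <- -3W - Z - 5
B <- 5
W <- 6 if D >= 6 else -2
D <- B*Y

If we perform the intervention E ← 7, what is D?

Intervening sets E = 7 and removes its equation (E <- 2 if D >= 3 else 3).
D is not downstream of the intervention, so its value is determined by the original equations.
Y = -2B + 1  [with B=5]  = -9
D = B*Y  [with B=5, Y=-9]  = -45

-45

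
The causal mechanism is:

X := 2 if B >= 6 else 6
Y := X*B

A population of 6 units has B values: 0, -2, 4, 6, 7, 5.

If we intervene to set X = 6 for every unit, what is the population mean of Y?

do(X=6) breaks X's dependence on B. With X=6 fixed, Y across the units is 0, -12, 24, 36, 42, 30, mean 20.

20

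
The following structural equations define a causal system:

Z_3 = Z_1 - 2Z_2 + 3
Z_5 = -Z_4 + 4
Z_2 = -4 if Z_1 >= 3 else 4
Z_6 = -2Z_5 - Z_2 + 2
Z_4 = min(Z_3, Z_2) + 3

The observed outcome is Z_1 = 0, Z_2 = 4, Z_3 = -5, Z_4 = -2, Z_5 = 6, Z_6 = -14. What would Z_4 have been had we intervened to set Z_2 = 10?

-14

Under do(Z_2=10), the mechanism Z_2 = -4 if Z_1 >= 3 else 4 is discarded; Z_2 is fixed at 10.
Z_3 = Z_1 - 2Z_2 + 3  [with Z_1=0, Z_2=10]  = -17
Z_4 = min(Z_3, Z_2) + 3  [with Z_3=-17, Z_2=10]  = -14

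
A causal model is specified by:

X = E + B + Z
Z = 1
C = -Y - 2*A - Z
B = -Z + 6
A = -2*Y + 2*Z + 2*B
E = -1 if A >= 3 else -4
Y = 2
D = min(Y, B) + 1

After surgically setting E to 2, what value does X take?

8

Under do(E=2), the mechanism E = -1 if A >= 3 else -4 is discarded; E is fixed at 2.
B = -Z + 6  [with Z=1]  = 5
X = E + B + Z  [with E=2, B=5, Z=1]  = 8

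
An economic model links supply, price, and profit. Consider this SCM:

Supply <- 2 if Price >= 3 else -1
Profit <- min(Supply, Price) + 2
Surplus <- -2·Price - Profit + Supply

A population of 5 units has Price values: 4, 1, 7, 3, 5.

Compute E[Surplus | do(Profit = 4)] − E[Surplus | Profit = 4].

0.9

do(Profit=4) breaks Profit's dependence on Price. With Profit=4 fixed, Surplus across the units is -10, -7, -16, -8, -12, mean -10.6.
E[Surplus|Profit=4] averages over only the 4 units with Profit=4 (Price = 4, 7, 3, 5): Surplus = -10, -16, -8, -12, mean -11.5.
Difference = -10.6 − (-11.5) = 0.9.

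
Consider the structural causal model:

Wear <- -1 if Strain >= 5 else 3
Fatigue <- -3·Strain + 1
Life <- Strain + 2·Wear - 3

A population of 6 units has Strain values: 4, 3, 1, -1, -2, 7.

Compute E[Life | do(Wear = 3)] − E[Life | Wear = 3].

do(Wear=3) breaks Wear's dependence on Strain. With Wear=3 fixed, Life across the units is 7, 6, 4, 2, 1, 10, mean 5.
Observing Wear=3 restricts to units where Wear's equation naturally yields 3: Strain ∈ {4, 3, 1, -1, -2}. In that subpopulation Life = 7, 6, 4, 2, 1, mean 4.
Difference = 5 − 4 = 1.

1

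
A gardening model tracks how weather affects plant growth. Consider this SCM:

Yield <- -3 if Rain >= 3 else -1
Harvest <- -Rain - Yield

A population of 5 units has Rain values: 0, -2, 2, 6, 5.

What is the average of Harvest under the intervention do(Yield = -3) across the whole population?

0.8

Under do(Yield=-3), Yield's equation is replaced by Yield=-3 for every unit. Per-unit Harvest: 3, 5, 1, -3, -2. Mean = 0.8.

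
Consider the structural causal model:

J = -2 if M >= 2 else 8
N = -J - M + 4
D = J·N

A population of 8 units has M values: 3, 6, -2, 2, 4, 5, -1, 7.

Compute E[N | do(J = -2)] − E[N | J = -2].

The intervention sets J=-2 in all 8 units regardless of M. Recomputing N per unit gives 3, 0, 8, 4, 2, 1, 7, -1; average 3.
Conditioning on J=-2 selects the 6 unit(s) with M ∈ {3, 6, 2, 4, 5, 7}. Their N values: 3, 0, 4, 2, 1, -1. Mean = 1.5.
Difference = 3 − 1.5 = 1.5.

1.5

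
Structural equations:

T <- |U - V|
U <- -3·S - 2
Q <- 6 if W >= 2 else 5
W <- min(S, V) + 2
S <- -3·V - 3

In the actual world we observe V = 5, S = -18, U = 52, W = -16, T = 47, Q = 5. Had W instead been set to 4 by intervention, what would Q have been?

Under do(W=4), the mechanism W <- min(S, V) + 2 is discarded; W is fixed at 4.
Q = 6 if W >= 2 else 5  [with W=4]  = 6

6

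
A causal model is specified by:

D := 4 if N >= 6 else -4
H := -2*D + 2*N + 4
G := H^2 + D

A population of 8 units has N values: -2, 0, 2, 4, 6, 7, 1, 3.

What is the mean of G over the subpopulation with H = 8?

64

E[G|H=8] averages over only the 2 units with H=8 (N = -2, 6): G = 60, 68, mean 64.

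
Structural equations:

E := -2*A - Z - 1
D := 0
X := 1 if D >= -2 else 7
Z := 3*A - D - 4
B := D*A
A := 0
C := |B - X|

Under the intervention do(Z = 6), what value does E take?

-7

The intervention breaks the incoming arrows to Z: Z := 3*A - D - 4 no longer applies, and Z = 6.
E = -2*A - Z - 1  [with A=0, Z=6]  = -7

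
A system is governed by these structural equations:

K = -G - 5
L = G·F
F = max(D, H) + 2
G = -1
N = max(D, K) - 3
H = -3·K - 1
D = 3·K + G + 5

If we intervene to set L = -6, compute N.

-7

The intervention breaks the incoming arrows to L: L = G·F no longer applies, and L = -6.
N is not downstream of the intervention, so its value is determined by the original equations.
K = -G - 5  [with G=-1]  = -4
D = 3·K + G + 5  [with K=-4, G=-1]  = -8
N = max(D, K) - 3  [with D=-8, K=-4]  = -7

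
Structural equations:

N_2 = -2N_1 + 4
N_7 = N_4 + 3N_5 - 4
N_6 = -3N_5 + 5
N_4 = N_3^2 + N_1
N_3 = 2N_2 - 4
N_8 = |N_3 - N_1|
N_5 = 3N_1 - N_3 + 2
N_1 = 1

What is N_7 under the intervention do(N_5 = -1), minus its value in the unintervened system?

-18

Under do(N_5=-1), the mechanism N_5 = 3N_1 - N_3 + 2 is discarded; N_5 is fixed at -1.
N_2 = -2N_1 + 4  [with N_1=1]  = 2
N_3 = 2N_2 - 4  [with N_2=2]  = 0
N_4 = N_3^2 + N_1  [with N_3=0, N_1=1]  = 1
N_7 = N_4 + 3N_5 - 4  [with N_4=1, N_5=-1]  = -6
Without intervention: N_2 = -2N_1 + 4  [with N_1=1]  = 2; N_3 = 2N_2 - 4  [with N_2=2]  = 0; N_4 = N_3^2 + N_1  [with N_3=0, N_1=1]  = 1; N_5 = 3N_1 - N_3 + 2  [with N_1=1, N_3=0]  = 5; N_7 = N_4 + 3N_5 - 4  [with N_4=1, N_5=5]  = 12.
Change = -6 − 12 = -18.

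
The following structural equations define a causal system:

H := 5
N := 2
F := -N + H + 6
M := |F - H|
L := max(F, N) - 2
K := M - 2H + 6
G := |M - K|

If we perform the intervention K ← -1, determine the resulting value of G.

Intervening sets K = -1 and removes its equation (K := M - 2H + 6).
F = -N + H + 6  [with N=2, H=5]  = 9
M = |F - H|  [with F=9, H=5]  = 4
G = |M - K|  [with M=4, K=-1]  = 5

5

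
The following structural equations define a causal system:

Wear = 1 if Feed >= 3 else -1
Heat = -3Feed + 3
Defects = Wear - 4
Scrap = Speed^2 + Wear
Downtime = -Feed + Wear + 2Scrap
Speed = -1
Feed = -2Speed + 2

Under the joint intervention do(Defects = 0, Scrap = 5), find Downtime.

7

Under do(Defects = 0, Scrap = 5), each intervened variable's structural equation is replaced by its fixed value.
Feed = -2Speed + 2  [with Speed=-1]  = 4
Wear = 1 if Feed >= 3 else -1  [with Feed=4]  = 1
Downtime = -Feed + Wear + 2Scrap  [with Feed=4, Wear=1, Scrap=5]  = 7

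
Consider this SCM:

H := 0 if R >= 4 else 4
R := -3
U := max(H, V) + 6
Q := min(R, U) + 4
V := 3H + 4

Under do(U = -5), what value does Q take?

-1

Intervening sets U = -5 and removes its equation (U := max(H, V) + 6).
Q = min(R, U) + 4  [with R=-3, U=-5]  = -1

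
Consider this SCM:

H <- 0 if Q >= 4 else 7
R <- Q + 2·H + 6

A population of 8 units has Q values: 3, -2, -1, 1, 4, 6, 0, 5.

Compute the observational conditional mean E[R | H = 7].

Conditioning on H=7 selects the 5 unit(s) with Q ∈ {3, -2, -1, 1, 0}. Their R values: 23, 18, 19, 21, 20. Mean = 20.2.

20.2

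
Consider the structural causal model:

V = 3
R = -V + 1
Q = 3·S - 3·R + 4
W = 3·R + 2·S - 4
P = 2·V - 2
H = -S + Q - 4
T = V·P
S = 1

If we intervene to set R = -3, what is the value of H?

11

The intervention breaks the incoming arrows to R: R = -V + 1 no longer applies, and R = -3.
Q = 3·S - 3·R + 4  [with S=1, R=-3]  = 16
H = -S + Q - 4  [with S=1, Q=16]  = 11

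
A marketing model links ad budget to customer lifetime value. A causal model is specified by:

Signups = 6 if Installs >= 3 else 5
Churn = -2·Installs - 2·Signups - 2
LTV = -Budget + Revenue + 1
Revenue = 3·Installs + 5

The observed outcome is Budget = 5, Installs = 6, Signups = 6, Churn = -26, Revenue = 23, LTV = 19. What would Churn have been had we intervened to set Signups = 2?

The intervention breaks the incoming arrows to Signups: Signups = 6 if Installs >= 3 else 5 no longer applies, and Signups = 2.
Churn = -2·Installs - 2·Signups - 2  [with Installs=6, Signups=2]  = -18

-18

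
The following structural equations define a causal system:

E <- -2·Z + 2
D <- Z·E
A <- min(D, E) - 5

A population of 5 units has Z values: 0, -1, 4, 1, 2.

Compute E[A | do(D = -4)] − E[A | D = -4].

Every unit gets D=-4 under the intervention. A values become -9, -9, -11, -9, -9; E[A|do(D=-4)] = -9.4.
E[A|D=-4] averages over only the 2 units with D=-4 (Z = -1, 2): A = -9, -9, mean -9.
Difference = -9.4 − (-9) = -0.4.

-0.4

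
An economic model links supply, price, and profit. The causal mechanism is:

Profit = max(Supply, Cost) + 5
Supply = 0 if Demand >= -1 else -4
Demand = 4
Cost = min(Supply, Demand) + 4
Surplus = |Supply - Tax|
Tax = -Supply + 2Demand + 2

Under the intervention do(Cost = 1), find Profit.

6

do(Cost=1) replaces the equation Cost = min(Supply, Demand) + 4 with the constant Cost = 1.
Supply = 0 if Demand >= -1 else -4  [with Demand=4]  = 0
Profit = max(Supply, Cost) + 5  [with Supply=0, Cost=1]  = 6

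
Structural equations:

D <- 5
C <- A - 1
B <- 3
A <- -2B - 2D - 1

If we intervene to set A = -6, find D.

Under do(A=-6), the mechanism A <- -2B - 2D - 1 is discarded; A is fixed at -6.
D is not downstream of the intervention, so its value is determined by the original equations.

5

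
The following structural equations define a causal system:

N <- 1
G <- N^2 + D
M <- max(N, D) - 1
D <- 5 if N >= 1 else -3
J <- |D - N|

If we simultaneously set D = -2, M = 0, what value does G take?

Setting D = -2, M = 0 by intervention discards those variables' equations.
G = N^2 + D  [with N=1, D=-2]  = -1

-1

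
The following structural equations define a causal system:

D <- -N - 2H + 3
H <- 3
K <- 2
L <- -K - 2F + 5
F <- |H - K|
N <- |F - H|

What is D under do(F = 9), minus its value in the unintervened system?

-4

The intervention breaks the incoming arrows to F: F <- |H - K| no longer applies, and F = 9.
N = |F - H|  [with F=9, H=3]  = 6
D = -N - 2H + 3  [with N=6, H=3]  = -9
Without intervention: F = |H - K|  [with H=3, K=2]  = 1; N = |F - H|  [with F=1, H=3]  = 2; D = -N - 2H + 3  [with N=2, H=3]  = -5.
Change = -9 − (-5) = -4.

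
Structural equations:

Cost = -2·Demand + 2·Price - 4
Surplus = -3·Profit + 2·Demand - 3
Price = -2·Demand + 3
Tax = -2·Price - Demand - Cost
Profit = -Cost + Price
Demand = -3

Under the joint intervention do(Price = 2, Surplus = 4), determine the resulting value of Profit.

Setting Price = 2, Surplus = 4 by intervention discards those variables' equations.
Cost = -2·Demand + 2·Price - 4  [with Demand=-3, Price=2]  = 6
Profit = -Cost + Price  [with Cost=6, Price=2]  = -4

-4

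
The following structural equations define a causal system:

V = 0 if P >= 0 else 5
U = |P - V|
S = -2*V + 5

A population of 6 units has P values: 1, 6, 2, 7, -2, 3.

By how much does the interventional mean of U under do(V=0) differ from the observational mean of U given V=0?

-0.3

Every unit gets V=0 under the intervention. U values become 1, 6, 2, 7, 2, 3; E[U|do(V=0)] = 3.5.
Conditioning on V=0 selects the 5 unit(s) with P ∈ {1, 6, 2, 7, 3}. Their U values: 1, 6, 2, 7, 3. Mean = 3.8.
Difference = 3.5 − 3.8 = -0.3.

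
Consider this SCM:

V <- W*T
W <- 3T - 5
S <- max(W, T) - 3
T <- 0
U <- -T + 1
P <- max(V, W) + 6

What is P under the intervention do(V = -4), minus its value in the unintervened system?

Intervening sets V = -4 and removes its equation (V <- W*T).
W = 3T - 5  [with T=0]  = -5
P = max(V, W) + 6  [with V=-4, W=-5]  = 2
Without intervention: W = 3T - 5  [with T=0]  = -5; V = W*T  [with W=-5, T=0]  = 0; P = max(V, W) + 6  [with V=0, W=-5]  = 6.
Change = 2 − 6 = -4.

-4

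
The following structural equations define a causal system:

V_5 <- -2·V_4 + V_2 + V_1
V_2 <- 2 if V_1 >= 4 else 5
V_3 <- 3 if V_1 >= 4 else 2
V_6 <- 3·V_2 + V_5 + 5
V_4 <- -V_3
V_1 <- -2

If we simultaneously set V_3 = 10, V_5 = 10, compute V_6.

Setting V_3 = 10, V_5 = 10 by intervention discards those variables' equations.
V_2 = 2 if V_1 >= 4 else 5  [with V_1=-2]  = 5
V_6 = 3·V_2 + V_5 + 5  [with V_2=5, V_5=10]  = 30

30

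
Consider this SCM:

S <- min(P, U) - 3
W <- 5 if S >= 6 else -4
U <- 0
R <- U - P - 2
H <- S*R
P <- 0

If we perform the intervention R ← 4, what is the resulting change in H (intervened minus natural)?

do(R=4) replaces the equation R <- U - P - 2 with the constant R = 4.
S = min(P, U) - 3  [with P=0, U=0]  = -3
H = S*R  [with S=-3, R=4]  = -12
Without intervention: R = U - P - 2  [with U=0, P=0]  = -2; S = min(P, U) - 3  [with P=0, U=0]  = -3; H = S*R  [with S=-3, R=-2]  = 6.
Change = -12 − 6 = -18.

-18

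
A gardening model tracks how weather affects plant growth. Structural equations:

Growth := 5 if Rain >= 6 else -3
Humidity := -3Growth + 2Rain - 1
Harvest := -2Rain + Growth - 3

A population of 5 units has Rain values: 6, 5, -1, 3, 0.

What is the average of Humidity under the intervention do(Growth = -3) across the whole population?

The intervention sets Growth=-3 in all 5 units regardless of Rain. Recomputing Humidity per unit gives 20, 18, 6, 14, 8; average 13.2.

13.2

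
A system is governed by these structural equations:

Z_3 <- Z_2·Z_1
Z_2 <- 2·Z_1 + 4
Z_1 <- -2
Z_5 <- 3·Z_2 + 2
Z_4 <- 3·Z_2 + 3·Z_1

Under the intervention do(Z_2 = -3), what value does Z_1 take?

-2

Under do(Z_2=-3), the mechanism Z_2 <- 2·Z_1 + 4 is discarded; Z_2 is fixed at -3.
Z_1 is not downstream of the intervention, so its value is determined by the original equations.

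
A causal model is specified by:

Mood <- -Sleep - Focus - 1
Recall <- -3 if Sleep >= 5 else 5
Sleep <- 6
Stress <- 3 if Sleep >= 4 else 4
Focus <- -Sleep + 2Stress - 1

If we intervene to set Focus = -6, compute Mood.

-1

The intervention breaks the incoming arrows to Focus: Focus <- -Sleep + 2Stress - 1 no longer applies, and Focus = -6.
Mood = -Sleep - Focus - 1  [with Sleep=6, Focus=-6]  = -1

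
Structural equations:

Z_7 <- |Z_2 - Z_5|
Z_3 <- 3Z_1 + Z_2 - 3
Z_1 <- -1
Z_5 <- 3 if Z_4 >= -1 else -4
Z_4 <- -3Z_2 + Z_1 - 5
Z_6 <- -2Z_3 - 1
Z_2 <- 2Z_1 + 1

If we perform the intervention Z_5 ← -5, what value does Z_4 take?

-3

The intervention breaks the incoming arrows to Z_5: Z_5 <- 3 if Z_4 >= -1 else -4 no longer applies, and Z_5 = -5.
Since Z_4 is not a descendant of the intervened variable, it is unaffected.
Z_2 = 2Z_1 + 1  [with Z_1=-1]  = -1
Z_4 = -3Z_2 + Z_1 - 5  [with Z_2=-1, Z_1=-1]  = -3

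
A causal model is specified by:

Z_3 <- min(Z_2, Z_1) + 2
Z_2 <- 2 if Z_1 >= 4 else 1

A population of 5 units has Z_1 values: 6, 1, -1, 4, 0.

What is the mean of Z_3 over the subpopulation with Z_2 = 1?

Conditioning on Z_2=1 selects the 3 unit(s) with Z_1 ∈ {1, -1, 0}. Their Z_3 values: 3, 1, 2. Mean = 2.

2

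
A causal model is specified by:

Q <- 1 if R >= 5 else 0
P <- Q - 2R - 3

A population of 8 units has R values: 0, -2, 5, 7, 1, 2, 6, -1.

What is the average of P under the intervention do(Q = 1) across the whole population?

-6.5

do(Q=1) breaks Q's dependence on R. With Q=1 fixed, P across the units is -2, 2, -12, -16, -4, -6, -14, 0, mean -6.5.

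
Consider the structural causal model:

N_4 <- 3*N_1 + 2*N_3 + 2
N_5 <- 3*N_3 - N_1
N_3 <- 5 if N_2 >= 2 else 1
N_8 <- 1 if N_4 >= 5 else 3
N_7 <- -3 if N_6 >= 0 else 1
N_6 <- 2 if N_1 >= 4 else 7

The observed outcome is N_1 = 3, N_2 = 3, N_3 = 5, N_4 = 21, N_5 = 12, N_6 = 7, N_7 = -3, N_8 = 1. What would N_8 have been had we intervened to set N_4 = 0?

do(N_4=0) replaces the equation N_4 <- 3*N_1 + 2*N_3 + 2 with the constant N_4 = 0.
N_8 = 1 if N_4 >= 5 else 3  [with N_4=0]  = 3

3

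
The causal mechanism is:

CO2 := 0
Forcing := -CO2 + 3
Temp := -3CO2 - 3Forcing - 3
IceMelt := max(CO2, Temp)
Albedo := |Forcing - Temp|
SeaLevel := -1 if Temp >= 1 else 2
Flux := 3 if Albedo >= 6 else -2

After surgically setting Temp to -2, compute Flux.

The intervention breaks the incoming arrows to Temp: Temp := -3CO2 - 3Forcing - 3 no longer applies, and Temp = -2.
Forcing = -CO2 + 3  [with CO2=0]  = 3
Albedo = |Forcing - Temp|  [with Forcing=3, Temp=-2]  = 5
Flux = 3 if Albedo >= 6 else -2  [with Albedo=5]  = -2

-2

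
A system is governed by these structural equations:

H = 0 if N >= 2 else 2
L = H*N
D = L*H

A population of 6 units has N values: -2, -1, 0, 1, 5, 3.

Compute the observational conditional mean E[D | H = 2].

Conditioning on H=2 selects the 4 unit(s) with N ∈ {-2, -1, 0, 1}. Their D values: -8, -4, 0, 4. Mean = -2.

-2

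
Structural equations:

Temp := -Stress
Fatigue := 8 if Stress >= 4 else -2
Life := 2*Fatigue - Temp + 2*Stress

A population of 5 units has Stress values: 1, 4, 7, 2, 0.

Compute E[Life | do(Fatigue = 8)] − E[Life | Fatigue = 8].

-8.1

do(Fatigue=8) breaks Fatigue's dependence on Stress. With Fatigue=8 fixed, Life across the units is 19, 28, 37, 22, 16, mean 24.4.
E[Life|Fatigue=8] averages over only the 2 units with Fatigue=8 (Stress = 4, 7): Life = 28, 37, mean 32.5.
Difference = 24.4 − 32.5 = -8.1.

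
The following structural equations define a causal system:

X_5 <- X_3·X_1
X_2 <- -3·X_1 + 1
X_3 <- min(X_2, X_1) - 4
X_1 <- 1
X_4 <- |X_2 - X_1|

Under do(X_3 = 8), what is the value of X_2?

-2

Under do(X_3=8), the mechanism X_3 <- min(X_2, X_1) - 4 is discarded; X_3 is fixed at 8.
Since X_2 is not a descendant of the intervened variable, it is unaffected.
X_2 = -3·X_1 + 1  [with X_1=1]  = -2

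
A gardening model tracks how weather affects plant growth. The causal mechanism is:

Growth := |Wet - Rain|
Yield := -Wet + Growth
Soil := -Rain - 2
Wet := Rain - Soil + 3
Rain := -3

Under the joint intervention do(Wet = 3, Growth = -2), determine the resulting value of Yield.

Setting Wet = 3, Growth = -2 by intervention discards those variables' equations.
Yield = -Wet + Growth  [with Wet=3, Growth=-2]  = -5

-5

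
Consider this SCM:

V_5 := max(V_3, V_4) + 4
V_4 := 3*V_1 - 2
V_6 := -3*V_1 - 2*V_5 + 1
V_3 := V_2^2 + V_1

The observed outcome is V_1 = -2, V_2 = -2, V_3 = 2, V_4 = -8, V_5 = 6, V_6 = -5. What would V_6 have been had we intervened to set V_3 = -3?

The intervention breaks the incoming arrows to V_3: V_3 := V_2^2 + V_1 no longer applies, and V_3 = -3.
V_4 = 3*V_1 - 2  [with V_1=-2]  = -8
V_5 = max(V_3, V_4) + 4  [with V_3=-3, V_4=-8]  = 1
V_6 = -3*V_1 - 2*V_5 + 1  [with V_1=-2, V_5=1]  = 5

5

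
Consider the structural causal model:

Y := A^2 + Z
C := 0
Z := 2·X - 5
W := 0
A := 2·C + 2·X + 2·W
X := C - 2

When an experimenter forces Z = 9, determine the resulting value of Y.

The intervention breaks the incoming arrows to Z: Z := 2·X - 5 no longer applies, and Z = 9.
X = C - 2  [with C=0]  = -2
A = 2·C + 2·X + 2·W  [with C=0, X=-2, W=0]  = -4
Y = A^2 + Z  [with A=-4, Z=9]  = 25

25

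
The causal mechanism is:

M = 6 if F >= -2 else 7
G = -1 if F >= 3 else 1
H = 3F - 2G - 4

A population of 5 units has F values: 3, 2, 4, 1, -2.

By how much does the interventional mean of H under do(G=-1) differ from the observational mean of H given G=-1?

The intervention sets G=-1 in all 5 units regardless of F. Recomputing H per unit gives 7, 4, 10, 1, -8; average 2.8.
Observing G=-1 restricts to units where G's equation naturally yields -1: F ∈ {3, 4}. In that subpopulation H = 7, 10, mean 8.5.
Difference = 2.8 − 8.5 = -5.7.

-5.7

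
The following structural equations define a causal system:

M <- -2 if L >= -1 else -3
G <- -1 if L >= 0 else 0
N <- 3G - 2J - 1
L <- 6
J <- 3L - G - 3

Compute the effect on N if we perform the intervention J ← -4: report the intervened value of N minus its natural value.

The intervention breaks the incoming arrows to J: J <- 3L - G - 3 no longer applies, and J = -4.
G = -1 if L >= 0 else 0  [with L=6]  = -1
N = 3G - 2J - 1  [with G=-1, J=-4]  = 4
Without intervention: G = -1 if L >= 0 else 0  [with L=6]  = -1; J = 3L - G - 3  [with L=6, G=-1]  = 16; N = 3G - 2J - 1  [with G=-1, J=16]  = -36.
Change = 4 − (-36) = 40.

40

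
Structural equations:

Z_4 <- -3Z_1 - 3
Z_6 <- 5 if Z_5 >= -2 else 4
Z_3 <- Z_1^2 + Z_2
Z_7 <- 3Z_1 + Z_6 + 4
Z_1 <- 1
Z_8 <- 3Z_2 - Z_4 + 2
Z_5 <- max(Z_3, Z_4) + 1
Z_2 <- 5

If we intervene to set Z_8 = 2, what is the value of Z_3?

Under do(Z_8=2), the mechanism Z_8 <- 3Z_2 - Z_4 + 2 is discarded; Z_8 is fixed at 2.
No directed path runs from Z_8 to Z_3, so Z_3 keeps its natural value.
Z_3 = Z_1^2 + Z_2  [with Z_1=1, Z_2=5]  = 6

6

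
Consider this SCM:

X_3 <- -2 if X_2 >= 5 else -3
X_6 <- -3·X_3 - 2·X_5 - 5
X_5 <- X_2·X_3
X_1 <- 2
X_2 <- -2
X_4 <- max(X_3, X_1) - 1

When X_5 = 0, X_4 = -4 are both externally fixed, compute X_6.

Setting X_5 = 0, X_4 = -4 by intervention discards those variables' equations.
X_3 = -2 if X_2 >= 5 else -3  [with X_2=-2]  = -3
X_6 = -3·X_3 - 2·X_5 - 5  [with X_3=-3, X_5=0]  = 4

4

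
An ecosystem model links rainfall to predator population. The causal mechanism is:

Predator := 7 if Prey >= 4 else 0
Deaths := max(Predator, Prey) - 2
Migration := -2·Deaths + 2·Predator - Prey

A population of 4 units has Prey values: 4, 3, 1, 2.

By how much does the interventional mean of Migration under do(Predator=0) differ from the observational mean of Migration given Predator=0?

Under do(Predator=0), Predator's equation is replaced by Predator=0 for every unit. Per-unit Migration: -8, -5, 1, -2. Mean = -3.5.
Observing Predator=0 restricts to units where Predator's equation naturally yields 0: Prey ∈ {3, 1, 2}. In that subpopulation Migration = -5, 1, -2, mean -2.
Difference = -3.5 − (-2) = -1.5.

-1.5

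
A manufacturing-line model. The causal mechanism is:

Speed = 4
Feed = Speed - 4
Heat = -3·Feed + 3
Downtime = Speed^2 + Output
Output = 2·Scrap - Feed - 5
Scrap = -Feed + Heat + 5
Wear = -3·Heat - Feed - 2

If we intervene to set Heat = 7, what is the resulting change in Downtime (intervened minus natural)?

8

The intervention breaks the incoming arrows to Heat: Heat = -3·Feed + 3 no longer applies, and Heat = 7.
Feed = Speed - 4  [with Speed=4]  = 0
Scrap = -Feed + Heat + 5  [with Feed=0, Heat=7]  = 12
Output = 2·Scrap - Feed - 5  [with Scrap=12, Feed=0]  = 19
Downtime = Speed^2 + Output  [with Speed=4, Output=19]  = 35
Without intervention: Feed = Speed - 4  [with Speed=4]  = 0; Heat = -3·Feed + 3  [with Feed=0]  = 3; Scrap = -Feed + Heat + 5  [with Feed=0, Heat=3]  = 8; Output = 2·Scrap - Feed - 5  [with Scrap=8, Feed=0]  = 11; Downtime = Speed^2 + Output  [with Speed=4, Output=11]  = 27.
Change = 35 − 27 = 8.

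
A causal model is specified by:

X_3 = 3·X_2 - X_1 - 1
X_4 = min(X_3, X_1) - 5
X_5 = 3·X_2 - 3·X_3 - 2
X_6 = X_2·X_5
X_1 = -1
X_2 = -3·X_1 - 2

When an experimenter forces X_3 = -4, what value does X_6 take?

13

The intervention breaks the incoming arrows to X_3: X_3 = 3·X_2 - X_1 - 1 no longer applies, and X_3 = -4.
X_2 = -3·X_1 - 2  [with X_1=-1]  = 1
X_5 = 3·X_2 - 3·X_3 - 2  [with X_2=1, X_3=-4]  = 13
X_6 = X_2·X_5  [with X_2=1, X_5=13]  = 13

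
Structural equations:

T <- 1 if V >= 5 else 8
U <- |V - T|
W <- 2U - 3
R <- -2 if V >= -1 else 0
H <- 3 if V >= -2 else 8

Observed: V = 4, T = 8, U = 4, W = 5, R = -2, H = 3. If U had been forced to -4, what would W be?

-11

The intervention breaks the incoming arrows to U: U <- |V - T| no longer applies, and U = -4.
W = 2U - 3  [with U=-4]  = -11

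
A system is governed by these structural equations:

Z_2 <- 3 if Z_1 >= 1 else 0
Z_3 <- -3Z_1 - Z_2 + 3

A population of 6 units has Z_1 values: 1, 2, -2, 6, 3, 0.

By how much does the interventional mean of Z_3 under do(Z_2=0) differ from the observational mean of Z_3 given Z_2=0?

-8

The intervention sets Z_2=0 in all 6 units regardless of Z_1. Recomputing Z_3 per unit gives 0, -3, 9, -15, -6, 3; average -2.
E[Z_3|Z_2=0] averages over only the 2 units with Z_2=0 (Z_1 = -2, 0): Z_3 = 9, 3, mean 6.
Difference = -2 − 6 = -8.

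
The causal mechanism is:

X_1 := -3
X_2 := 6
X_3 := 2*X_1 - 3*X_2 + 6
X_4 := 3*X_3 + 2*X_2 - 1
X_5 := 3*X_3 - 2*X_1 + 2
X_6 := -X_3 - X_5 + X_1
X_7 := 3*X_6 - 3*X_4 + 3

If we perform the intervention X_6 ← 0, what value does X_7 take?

132

Intervening sets X_6 = 0 and removes its equation (X_6 := -X_3 - X_5 + X_1).
X_3 = 2*X_1 - 3*X_2 + 6  [with X_1=-3, X_2=6]  = -18
X_4 = 3*X_3 + 2*X_2 - 1  [with X_3=-18, X_2=6]  = -43
X_7 = 3*X_6 - 3*X_4 + 3  [with X_6=0, X_4=-43]  = 132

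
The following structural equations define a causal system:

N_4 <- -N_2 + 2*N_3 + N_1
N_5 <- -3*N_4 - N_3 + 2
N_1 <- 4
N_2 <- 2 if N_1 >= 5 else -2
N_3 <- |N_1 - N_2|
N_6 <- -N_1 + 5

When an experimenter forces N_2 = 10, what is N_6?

Under do(N_2=10), the mechanism N_2 <- 2 if N_1 >= 5 else -2 is discarded; N_2 is fixed at 10.
No directed path runs from N_2 to N_6, so N_6 keeps its natural value.
N_6 = -N_1 + 5  [with N_1=4]  = 1

1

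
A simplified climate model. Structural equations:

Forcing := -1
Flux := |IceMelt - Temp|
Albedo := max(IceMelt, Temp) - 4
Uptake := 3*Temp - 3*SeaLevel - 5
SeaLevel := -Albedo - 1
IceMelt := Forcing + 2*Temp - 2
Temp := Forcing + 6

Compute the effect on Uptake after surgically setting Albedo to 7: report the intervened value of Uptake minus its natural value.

12

The intervention breaks the incoming arrows to Albedo: Albedo := max(IceMelt, Temp) - 4 no longer applies, and Albedo = 7.
Temp = Forcing + 6  [with Forcing=-1]  = 5
SeaLevel = -Albedo - 1  [with Albedo=7]  = -8
Uptake = 3*Temp - 3*SeaLevel - 5  [with Temp=5, SeaLevel=-8]  = 34
Without intervention: Temp = Forcing + 6  [with Forcing=-1]  = 5; IceMelt = Forcing + 2*Temp - 2  [with Forcing=-1, Temp=5]  = 7; Albedo = max(IceMelt, Temp) - 4  [with IceMelt=7, Temp=5]  = 3; SeaLevel = -Albedo - 1  [with Albedo=3]  = -4; Uptake = 3*Temp - 3*SeaLevel - 5  [with Temp=5, SeaLevel=-4]  = 22.
Change = 34 − 22 = 12.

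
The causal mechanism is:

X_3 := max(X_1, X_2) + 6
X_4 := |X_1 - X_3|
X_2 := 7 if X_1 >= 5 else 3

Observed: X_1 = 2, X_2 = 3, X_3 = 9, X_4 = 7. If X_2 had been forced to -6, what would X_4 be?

Under do(X_2=-6), the mechanism X_2 := 7 if X_1 >= 5 else 3 is discarded; X_2 is fixed at -6.
X_3 = max(X_1, X_2) + 6  [with X_1=2, X_2=-6]  = 8
X_4 = |X_1 - X_3|  [with X_1=2, X_3=8]  = 6

6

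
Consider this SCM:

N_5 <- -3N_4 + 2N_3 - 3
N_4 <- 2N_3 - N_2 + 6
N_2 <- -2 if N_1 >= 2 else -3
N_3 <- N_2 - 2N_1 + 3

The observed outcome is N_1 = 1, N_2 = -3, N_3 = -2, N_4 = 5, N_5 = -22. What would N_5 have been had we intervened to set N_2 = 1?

do(N_2=1) replaces the equation N_2 <- -2 if N_1 >= 2 else -3 with the constant N_2 = 1.
N_3 = N_2 - 2N_1 + 3  [with N_2=1, N_1=1]  = 2
N_4 = 2N_3 - N_2 + 6  [with N_3=2, N_2=1]  = 9
N_5 = -3N_4 + 2N_3 - 3  [with N_4=9, N_3=2]  = -26

-26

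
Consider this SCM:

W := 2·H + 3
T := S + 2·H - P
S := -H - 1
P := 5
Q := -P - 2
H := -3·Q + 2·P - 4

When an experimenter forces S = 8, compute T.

57

Under do(S=8), the mechanism S := -H - 1 is discarded; S is fixed at 8.
Q = -P - 2  [with P=5]  = -7
H = -3·Q + 2·P - 4  [with Q=-7, P=5]  = 27
T = S + 2·H - P  [with S=8, H=27, P=5]  = 57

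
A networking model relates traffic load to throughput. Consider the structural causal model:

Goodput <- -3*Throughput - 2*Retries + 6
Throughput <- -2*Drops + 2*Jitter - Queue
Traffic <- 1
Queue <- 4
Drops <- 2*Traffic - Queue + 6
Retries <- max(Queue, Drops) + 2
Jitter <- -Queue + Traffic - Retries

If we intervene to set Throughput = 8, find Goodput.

Intervening sets Throughput = 8 and removes its equation (Throughput <- -2*Drops + 2*Jitter - Queue).
Drops = 2*Traffic - Queue + 6  [with Traffic=1, Queue=4]  = 4
Retries = max(Queue, Drops) + 2  [with Queue=4, Drops=4]  = 6
Goodput = -3*Throughput - 2*Retries + 6  [with Throughput=8, Retries=6]  = -30

-30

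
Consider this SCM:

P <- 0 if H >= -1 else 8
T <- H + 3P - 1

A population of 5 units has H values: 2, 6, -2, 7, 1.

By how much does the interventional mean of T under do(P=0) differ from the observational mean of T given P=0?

-1.2

Every unit gets P=0 under the intervention. T values become 1, 5, -3, 6, 0; E[T|do(P=0)] = 1.8.
E[T|P=0] averages over only the 4 units with P=0 (H = 2, 6, 7, 1): T = 1, 5, 6, 0, mean 3.
Difference = 1.8 − 3 = -1.2.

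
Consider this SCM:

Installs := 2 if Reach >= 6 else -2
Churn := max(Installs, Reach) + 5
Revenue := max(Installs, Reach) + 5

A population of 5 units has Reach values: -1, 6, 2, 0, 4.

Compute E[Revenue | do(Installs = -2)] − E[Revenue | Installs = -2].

do(Installs=-2) breaks Installs's dependence on Reach. With Installs=-2 fixed, Revenue across the units is 4, 11, 7, 5, 9, mean 7.2.
Observing Installs=-2 restricts to units where Installs's equation naturally yields -2: Reach ∈ {-1, 2, 0, 4}. In that subpopulation Revenue = 4, 7, 5, 9, mean 6.25.
Difference = 7.2 − 6.25 = 0.95.

0.95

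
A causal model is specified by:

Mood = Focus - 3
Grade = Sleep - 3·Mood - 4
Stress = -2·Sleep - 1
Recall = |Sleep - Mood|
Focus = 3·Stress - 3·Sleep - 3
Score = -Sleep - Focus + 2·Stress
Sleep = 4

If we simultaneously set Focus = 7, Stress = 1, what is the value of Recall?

0

Setting Focus = 7, Stress = 1 by intervention discards those variables' equations.
Mood = Focus - 3  [with Focus=7]  = 4
Recall = |Sleep - Mood|  [with Sleep=4, Mood=4]  = 0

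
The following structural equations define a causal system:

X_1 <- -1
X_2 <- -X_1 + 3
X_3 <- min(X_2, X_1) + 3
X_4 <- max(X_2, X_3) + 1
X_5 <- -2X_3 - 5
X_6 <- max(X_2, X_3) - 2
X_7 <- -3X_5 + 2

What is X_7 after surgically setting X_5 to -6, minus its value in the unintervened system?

-9

Under do(X_5=-6), the mechanism X_5 <- -2X_3 - 5 is discarded; X_5 is fixed at -6.
X_7 = -3X_5 + 2  [with X_5=-6]  = 20
Without intervention: X_2 = -X_1 + 3  [with X_1=-1]  = 4; X_3 = min(X_2, X_1) + 3  [with X_2=4, X_1=-1]  = 2; X_5 = -2X_3 - 5  [with X_3=2]  = -9; X_7 = -3X_5 + 2  [with X_5=-9]  = 29.
Change = 20 − 29 = -9.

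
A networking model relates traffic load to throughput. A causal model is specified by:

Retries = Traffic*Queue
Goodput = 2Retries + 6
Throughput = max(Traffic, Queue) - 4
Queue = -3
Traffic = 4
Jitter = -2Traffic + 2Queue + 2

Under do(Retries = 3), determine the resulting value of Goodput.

12

The intervention breaks the incoming arrows to Retries: Retries = Traffic*Queue no longer applies, and Retries = 3.
Goodput = 2Retries + 6  [with Retries=3]  = 12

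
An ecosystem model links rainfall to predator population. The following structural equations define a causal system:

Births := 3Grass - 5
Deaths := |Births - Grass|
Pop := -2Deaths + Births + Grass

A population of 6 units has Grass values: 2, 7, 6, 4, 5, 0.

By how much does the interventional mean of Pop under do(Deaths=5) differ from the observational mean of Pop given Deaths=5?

6

do(Deaths=5) breaks Deaths's dependence on Grass. With Deaths=5 fixed, Pop across the units is -7, 13, 9, 1, 5, -15, mean 1.
Conditioning on Deaths=5 selects the 2 unit(s) with Grass ∈ {5, 0}. Their Pop values: 5, -15. Mean = -5.
Difference = 1 − (-5) = 6.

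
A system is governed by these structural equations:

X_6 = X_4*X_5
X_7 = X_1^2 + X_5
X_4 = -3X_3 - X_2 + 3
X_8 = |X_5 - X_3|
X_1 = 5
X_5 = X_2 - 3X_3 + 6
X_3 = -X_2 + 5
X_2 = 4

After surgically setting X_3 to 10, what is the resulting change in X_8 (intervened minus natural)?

The intervention breaks the incoming arrows to X_3: X_3 = -X_2 + 5 no longer applies, and X_3 = 10.
X_5 = X_2 - 3X_3 + 6  [with X_2=4, X_3=10]  = -20
X_8 = |X_5 - X_3|  [with X_5=-20, X_3=10]  = 30
Without intervention: X_3 = -X_2 + 5  [with X_2=4]  = 1; X_5 = X_2 - 3X_3 + 6  [with X_2=4, X_3=1]  = 7; X_8 = |X_5 - X_3|  [with X_5=7, X_3=1]  = 6.
Change = 30 − 6 = 24.

24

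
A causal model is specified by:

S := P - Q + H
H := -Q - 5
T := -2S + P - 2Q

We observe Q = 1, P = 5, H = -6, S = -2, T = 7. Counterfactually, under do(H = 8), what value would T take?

do(H=8) replaces the equation H := -Q - 5 with the constant H = 8.
S = P - Q + H  [with P=5, Q=1, H=8]  = 12
T = -2S + P - 2Q  [with S=12, P=5, Q=1]  = -21

-21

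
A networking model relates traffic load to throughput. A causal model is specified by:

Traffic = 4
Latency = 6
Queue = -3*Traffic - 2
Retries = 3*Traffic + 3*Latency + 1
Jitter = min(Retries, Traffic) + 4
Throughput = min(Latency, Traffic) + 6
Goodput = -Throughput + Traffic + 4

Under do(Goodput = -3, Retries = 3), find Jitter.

Under do(Goodput = -3, Retries = 3), each intervened variable's structural equation is replaced by its fixed value.
Jitter = min(Retries, Traffic) + 4  [with Retries=3, Traffic=4]  = 7

7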